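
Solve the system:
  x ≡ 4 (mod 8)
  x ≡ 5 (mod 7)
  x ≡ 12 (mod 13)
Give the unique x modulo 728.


Moduli 8, 7, 13 are pairwise coprime; by CRT there is a unique solution modulo M = 8 · 7 · 13 = 728.
Solve pairwise, accumulating the modulus:
  Start with x ≡ 4 (mod 8).
  Combine with x ≡ 5 (mod 7): since gcd(8, 7) = 1, we get a unique residue mod 56.
    Write x = 4 + 8·t and substitute into x ≡ 5 (mod 7): 8·t ≡ 5 − 4 = 1 (mod 7).
    Reduce coefficients mod 7: 1·t ≡ 1 (mod 7).
    So t ≡ 1 (mod 7).
    Then x = 4 + 8·1 = 12, valid modulo lcm(8, 7) = 56: x ≡ 12 (mod 56).
  Combine with x ≡ 12 (mod 13): since gcd(56, 13) = 1, we get a unique residue mod 728.
    Write x = 12 + 56·t and substitute into x ≡ 12 (mod 13): 56·t ≡ 12 − 12 = 0 (mod 13).
    Reduce coefficients mod 13: 4·t ≡ 0 (mod 13).
    The inverse of 4 mod 13 is 10 (since 4·10 = 40 = 3·13 + 1), so t ≡ 10·0 = 0 ≡ 0 (mod 13).
    Then x = 12 + 56·0 = 12, valid modulo lcm(56, 13) = 728: x ≡ 12 (mod 728).
Verify: 12 mod 8 = 4 ✓, 12 mod 7 = 5 ✓, 12 mod 13 = 12 ✓.

x ≡ 12 (mod 728).


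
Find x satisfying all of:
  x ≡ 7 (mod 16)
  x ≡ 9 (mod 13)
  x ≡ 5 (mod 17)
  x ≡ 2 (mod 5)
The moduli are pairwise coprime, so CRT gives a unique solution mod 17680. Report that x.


Product of moduli M = 16 · 13 · 17 · 5 = 17680.
Merge one congruence at a time:
  Start: x ≡ 7 (mod 16).
  Combine with x ≡ 9 (mod 13); new modulus lcm = 208.
    Write x = 7 + 16·t and substitute into x ≡ 9 (mod 13): 16·t ≡ 9 − 7 = 2 (mod 13).
    Reduce coefficients mod 13: 3·t ≡ 2 (mod 13).
    The inverse of 3 mod 13 is 9 (since 3·9 = 27 = 2·13 + 1), so t ≡ 9·2 = 18 ≡ 5 (mod 13).
    Then x = 7 + 16·5 = 87, valid modulo lcm(16, 13) = 208: x ≡ 87 (mod 208).
  Combine with x ≡ 5 (mod 17); new modulus lcm = 3536.
    Write x = 87 + 208·t and substitute into x ≡ 5 (mod 17): 208·t ≡ 5 − 87 = -82 (mod 17).
    Reduce coefficients mod 17: 4·t ≡ 3 (mod 17).
    The inverse of 4 mod 17 is 13 (since 4·13 = 52 = 3·17 + 1), so t ≡ 13·3 = 39 ≡ 5 (mod 17).
    Then x = 87 + 208·5 = 1127, valid modulo lcm(208, 17) = 3536: x ≡ 1127 (mod 3536).
  Combine with x ≡ 2 (mod 5); new modulus lcm = 17680.
    Write x = 1127 + 3536·t and substitute into x ≡ 2 (mod 5): 3536·t ≡ 2 − 1127 = -1125 (mod 5).
    Reduce coefficients mod 5: 1·t ≡ 0 (mod 5).
    So t ≡ 0 (mod 5).
    Then x = 1127 + 3536·0 = 1127, valid modulo lcm(3536, 5) = 17680: x ≡ 1127 (mod 17680).
Verify against each original: 1127 mod 16 = 7, 1127 mod 13 = 9, 1127 mod 17 = 5, 1127 mod 5 = 2.

x ≡ 1127 (mod 17680).


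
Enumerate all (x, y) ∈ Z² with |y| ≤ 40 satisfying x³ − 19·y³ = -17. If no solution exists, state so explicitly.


The equation is x³ - 19y³ = -17. For fixed y, x³ = 19·y³ − 17, so a solution requires the RHS to be a perfect cube.
Strategy: iterate y from -40 to 40, compute RHS = 19·y³ − 17, and check whether it is a (positive or negative) perfect cube.
Check small values of y:
  y = 0: RHS = -17 is not a perfect cube.
  y = 1: RHS = 2 is not a perfect cube.
  y = -1: RHS = -36 is not a perfect cube.
  y = 2: RHS = 135 is not a perfect cube.
  y = -2: RHS = -169 is not a perfect cube.
  y = 3: RHS = 496 is not a perfect cube.
  y = -3: RHS = -530 is not a perfect cube.
Continuing the search up to |y| = 40 finds no solutions either.
No (x, y) in the scanned range satisfies the equation.

No integer solutions with |y| ≤ 40.


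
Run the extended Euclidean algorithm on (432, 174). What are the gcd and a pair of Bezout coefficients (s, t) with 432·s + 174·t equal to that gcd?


Euclidean algorithm on (432, 174) — divide until remainder is 0:
  432 = 2 · 174 + 84
  174 = 2 · 84 + 6
  84 = 14 · 6 + 0
gcd(432, 174) = 6.
Track Bezout coefficients alongside the remainders: start with r₀ = 432 = a·1 + b·0 (s = 1, t = 0) and r₁ = 174 = a·0 + b·1 (s = 0, t = 1); each new remainder r_{k+1} = r_{k-1} − q_k·r_k inherits s_{k+1} = s_{k-1} − q_k·s_k, t_{k+1} = t_{k-1} − q_k·t_k, so r_k = a·s_k + b·t_k at every step:
  q = 2: r = 84, s = 1 − 2·0 = 1, t = 0 − 2·1 = -2  (check: 432·1 + 174·(-2) = 84)
  q = 2: r = 6, s = 0 − 2·1 = -2, t = 1 − 2·(-2) = 5  (check: 432·(-2) + 174·5 = 6)
The row with r = 6 (the gcd) gives the Bezout coefficients s = -2, t = 5.
Result: 432 · (-2) + 174 · (5) = 6.

gcd(432, 174) = 6; s = -2, t = 5 (check: 432·(-2) + 174·5 = 6).


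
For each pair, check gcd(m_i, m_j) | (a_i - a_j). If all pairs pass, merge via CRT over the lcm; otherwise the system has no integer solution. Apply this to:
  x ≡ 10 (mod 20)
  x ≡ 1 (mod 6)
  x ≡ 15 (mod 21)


Moduli 20, 6, 21 are not pairwise coprime, so CRT works modulo lcm(m_i) when all pairwise compatibility conditions hold.
Pairwise compatibility: gcd(m_i, m_j) must divide a_i - a_j for every pair.
Merge one congruence at a time:
  Start: x ≡ 10 (mod 20).
  Combine with x ≡ 1 (mod 6): gcd(20, 6) = 2, and 1 - 10 = -9 is NOT divisible by 2.
    ⇒ system is inconsistent (no integer solution).

No solution (the system is inconsistent).


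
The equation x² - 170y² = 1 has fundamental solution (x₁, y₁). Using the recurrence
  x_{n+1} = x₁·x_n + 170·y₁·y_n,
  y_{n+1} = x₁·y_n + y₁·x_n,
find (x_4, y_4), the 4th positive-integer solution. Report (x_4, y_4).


Step 1: Find the fundamental solution (x₁, y₁) of x² - 170y² = 1.
  Expand √170 as a continued fraction. a₀ = ⌊√170⌋ = 13; iterate m_{k+1} = d_k·a_k − m_k, d_{k+1} = (170 − m_{k+1}²)/d_k, a_{k+1} = ⌊(a₀ + m_{k+1})/d_{k+1}⌋ (starting m₀ = 0, d₀ = 1), with convergents p_k = a_k·p_{k-1} + p_{k-2}, q_k = a_k·q_{k-1} + q_{k-2} (p₋₁ = 1, q₋₁ = 0):
  k = 0: a₀ = 13; p₀/q₀ = 13/1; p₀² − 170·q₀² = 169 − 170 = -1.
  k = 1: m = 13, d = 1, a = ⌊(13 + 13)/1⌋ = 26; p/q = (26·13 + 1)/(26·1 + 0) = 339/26; p² − 170·q² = 114921 − 114920 = 1.
  The first convergent with p² − 170·q² = 1 gives the fundamental solution (x₁, y₁) = (339, 26).
Step 2: Apply the recurrence (x_{n+1}, y_{n+1}) = (x₁x_n + 170y₁y_n, x₁y_n + y₁x_n) repeatedly.
  From (x_1, y_1) = (339, 26): x_2 = 339·339 + 170·26·26 = 229841; y_2 = 339·26 + 26·339 = 17628.
  From (x_2, y_2) = (229841, 17628): x_3 = 339·229841 + 170·26·17628 = 155831859; y_3 = 339·17628 + 26·229841 = 11951758.
  From (x_3, y_3) = (155831859, 11951758): x_4 = 339·155831859 + 170·26·11951758 = 105653770561; y_4 = 339·11951758 + 26·155831859 = 8103274296.
Step 3: Verify x_4² - 170·y_4² = 11162719233756430254721 - 11162719233756430254720 = 1 (should be 1). ✓

(x_1, y_1) = (339, 26); (x_4, y_4) = (105653770561, 8103274296).


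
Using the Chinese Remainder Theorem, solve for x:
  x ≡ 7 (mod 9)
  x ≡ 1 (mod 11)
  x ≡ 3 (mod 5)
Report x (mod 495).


Moduli 9, 11, 5 are pairwise coprime; by CRT there is a unique solution modulo M = 9 · 11 · 5 = 495.
Solve pairwise, accumulating the modulus:
  Start with x ≡ 7 (mod 9).
  Combine with x ≡ 1 (mod 11): since gcd(9, 11) = 1, we get a unique residue mod 99.
    Write x = 7 + 9·t and substitute into x ≡ 1 (mod 11): 9·t ≡ 1 − 7 = -6 (mod 11).
    Reduce coefficients mod 11: 9·t ≡ 5 (mod 11).
    The inverse of 9 mod 11 is 5 (since 9·5 = 45 = 4·11 + 1), so t ≡ 5·5 = 25 ≡ 3 (mod 11).
    Then x = 7 + 9·3 = 34, valid modulo lcm(9, 11) = 99: x ≡ 34 (mod 99).
  Combine with x ≡ 3 (mod 5): since gcd(99, 5) = 1, we get a unique residue mod 495.
    Write x = 34 + 99·t and substitute into x ≡ 3 (mod 5): 99·t ≡ 3 − 34 = -31 (mod 5).
    Reduce coefficients mod 5: 4·t ≡ 4 (mod 5).
    The inverse of 4 mod 5 is 4 (since 4·4 = 16 = 3·5 + 1), so t ≡ 4·4 = 16 ≡ 1 (mod 5).
    Then x = 34 + 99·1 = 133, valid modulo lcm(99, 5) = 495: x ≡ 133 (mod 495).
Verify: 133 mod 9 = 7 ✓, 133 mod 11 = 1 ✓, 133 mod 5 = 3 ✓.

x ≡ 133 (mod 495).


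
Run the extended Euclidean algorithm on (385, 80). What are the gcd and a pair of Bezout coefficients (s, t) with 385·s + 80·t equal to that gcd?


Euclidean algorithm on (385, 80) — divide until remainder is 0:
  385 = 4 · 80 + 65
  80 = 1 · 65 + 15
  65 = 4 · 15 + 5
  15 = 3 · 5 + 0
gcd(385, 80) = 5.
Track Bezout coefficients alongside the remainders: start with r₀ = 385 = a·1 + b·0 (s = 1, t = 0) and r₁ = 80 = a·0 + b·1 (s = 0, t = 1); each new remainder r_{k+1} = r_{k-1} − q_k·r_k inherits s_{k+1} = s_{k-1} − q_k·s_k, t_{k+1} = t_{k-1} − q_k·t_k, so r_k = a·s_k + b·t_k at every step:
  q = 4: r = 65, s = 1 − 4·0 = 1, t = 0 − 4·1 = -4  (check: 385·1 + 80·(-4) = 65)
  q = 1: r = 15, s = 0 − 1·1 = -1, t = 1 − 1·(-4) = 5  (check: 385·(-1) + 80·5 = 15)
  q = 4: r = 5, s = 1 − 4·(-1) = 5, t = -4 − 4·5 = -24  (check: 385·5 + 80·(-24) = 5)
The row with r = 5 (the gcd) gives the Bezout coefficients s = 5, t = -24.
Result: 385 · (5) + 80 · (-24) = 5.

gcd(385, 80) = 5; s = 5, t = -24 (check: 385·5 + 80·(-24) = 5).


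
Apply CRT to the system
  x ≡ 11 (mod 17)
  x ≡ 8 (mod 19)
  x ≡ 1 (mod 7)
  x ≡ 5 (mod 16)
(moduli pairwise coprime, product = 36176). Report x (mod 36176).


Product of moduli M = 17 · 19 · 7 · 16 = 36176.
Merge one congruence at a time:
  Start: x ≡ 11 (mod 17).
  Combine with x ≡ 8 (mod 19); new modulus lcm = 323.
    Write x = 11 + 17·t and substitute into x ≡ 8 (mod 19): 17·t ≡ 8 − 11 = -3 (mod 19).
    Reduce coefficients mod 19: 17·t ≡ 16 (mod 19).
    The inverse of 17 mod 19 is 9 (since 17·9 = 153 = 8·19 + 1), so t ≡ 9·16 = 144 ≡ 11 (mod 19).
    Then x = 11 + 17·11 = 198, valid modulo lcm(17, 19) = 323: x ≡ 198 (mod 323).
  Combine with x ≡ 1 (mod 7); new modulus lcm = 2261.
    Write x = 198 + 323·t and substitute into x ≡ 1 (mod 7): 323·t ≡ 1 − 198 = -197 (mod 7).
    Reduce coefficients mod 7: 1·t ≡ 6 (mod 7).
    So t ≡ 6 (mod 7).
    Then x = 198 + 323·6 = 2136, valid modulo lcm(323, 7) = 2261: x ≡ 2136 (mod 2261).
  Combine with x ≡ 5 (mod 16); new modulus lcm = 36176.
    Write x = 2136 + 2261·t and substitute into x ≡ 5 (mod 16): 2261·t ≡ 5 − 2136 = -2131 (mod 16).
    Reduce coefficients mod 16: 5·t ≡ 13 (mod 16).
    The inverse of 5 mod 16 is 13 (since 5·13 = 65 = 4·16 + 1), so t ≡ 13·13 = 169 ≡ 9 (mod 16).
    Then x = 2136 + 2261·9 = 22485, valid modulo lcm(2261, 16) = 36176: x ≡ 22485 (mod 36176).
Verify against each original: 22485 mod 17 = 11, 22485 mod 19 = 8, 22485 mod 7 = 1, 22485 mod 16 = 5.

x ≡ 22485 (mod 36176).


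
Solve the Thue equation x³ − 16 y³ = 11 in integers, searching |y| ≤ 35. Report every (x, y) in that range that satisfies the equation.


The equation is x³ - 16y³ = 11. For fixed y, x³ = 16·y³ + 11, so a solution requires the RHS to be a perfect cube.
Strategy: iterate y from -35 to 35, compute RHS = 16·y³ + 11, and check whether it is a (positive or negative) perfect cube.
Check small values of y:
  y = 0: RHS = 11 is not a perfect cube.
  y = 1: RHS = 27 = (3)³ ⇒ x = 3 works.
  y = -1: RHS = -5 is not a perfect cube.
  y = 2: RHS = 139 is not a perfect cube.
  y = -2: RHS = -117 is not a perfect cube.
  y = 3: RHS = 443 is not a perfect cube.
  y = -3: RHS = -421 is not a perfect cube.
Continuing the search up to |y| = 35 finds no further solutions beyond those listed.
Collected solutions: (3, 1).

Solutions (with |y| ≤ 35): (3, 1).


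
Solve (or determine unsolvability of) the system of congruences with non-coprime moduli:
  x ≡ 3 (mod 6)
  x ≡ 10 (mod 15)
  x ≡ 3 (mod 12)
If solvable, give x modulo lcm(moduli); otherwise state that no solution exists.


Moduli 6, 15, 12 are not pairwise coprime, so CRT works modulo lcm(m_i) when all pairwise compatibility conditions hold.
Pairwise compatibility: gcd(m_i, m_j) must divide a_i - a_j for every pair.
Merge one congruence at a time:
  Start: x ≡ 3 (mod 6).
  Combine with x ≡ 10 (mod 15): gcd(6, 15) = 3, and 10 - 3 = 7 is NOT divisible by 3.
    ⇒ system is inconsistent (no integer solution).

No solution (the system is inconsistent).


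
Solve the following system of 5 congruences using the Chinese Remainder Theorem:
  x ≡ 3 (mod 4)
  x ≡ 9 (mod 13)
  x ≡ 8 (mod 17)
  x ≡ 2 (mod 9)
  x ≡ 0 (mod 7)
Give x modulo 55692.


Product of moduli M = 4 · 13 · 17 · 9 · 7 = 55692.
Merge one congruence at a time:
  Start: x ≡ 3 (mod 4).
  Combine with x ≡ 9 (mod 13); new modulus lcm = 52.
    Write x = 3 + 4·t and substitute into x ≡ 9 (mod 13): 4·t ≡ 9 − 3 = 6 (mod 13).
    The inverse of 4 mod 13 is 10 (since 4·10 = 40 = 3·13 + 1), so t ≡ 10·6 = 60 ≡ 8 (mod 13).
    Then x = 3 + 4·8 = 35, valid modulo lcm(4, 13) = 52: x ≡ 35 (mod 52).
  Combine with x ≡ 8 (mod 17); new modulus lcm = 884.
    Write x = 35 + 52·t and substitute into x ≡ 8 (mod 17): 52·t ≡ 8 − 35 = -27 (mod 17).
    Reduce coefficients mod 17: 1·t ≡ 7 (mod 17).
    So t ≡ 7 (mod 17).
    Then x = 35 + 52·7 = 399, valid modulo lcm(52, 17) = 884: x ≡ 399 (mod 884).
  Combine with x ≡ 2 (mod 9); new modulus lcm = 7956.
    Write x = 399 + 884·t and substitute into x ≡ 2 (mod 9): 884·t ≡ 2 − 399 = -397 (mod 9).
    Reduce coefficients mod 9: 2·t ≡ 8 (mod 9).
    The inverse of 2 mod 9 is 5 (since 2·5 = 10 = 1·9 + 1), so t ≡ 5·8 = 40 ≡ 4 (mod 9).
    Then x = 399 + 884·4 = 3935, valid modulo lcm(884, 9) = 7956: x ≡ 3935 (mod 7956).
  Combine with x ≡ 0 (mod 7); new modulus lcm = 55692.
    Write x = 3935 + 7956·t and substitute into x ≡ 0 (mod 7): 7956·t ≡ 0 − 3935 = -3935 (mod 7).
    Reduce coefficients mod 7: 4·t ≡ 6 (mod 7).
    The inverse of 4 mod 7 is 2 (since 4·2 = 8 = 1·7 + 1), so t ≡ 2·6 = 12 ≡ 5 (mod 7).
    Then x = 3935 + 7956·5 = 43715, valid modulo lcm(7956, 7) = 55692: x ≡ 43715 (mod 55692).
Verify against each original: 43715 mod 4 = 3, 43715 mod 13 = 9, 43715 mod 17 = 8, 43715 mod 9 = 2, 43715 mod 7 = 0.

x ≡ 43715 (mod 55692).


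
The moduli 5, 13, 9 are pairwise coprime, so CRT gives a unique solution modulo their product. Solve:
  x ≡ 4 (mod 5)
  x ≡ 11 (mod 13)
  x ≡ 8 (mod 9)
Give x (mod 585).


Moduli 5, 13, 9 are pairwise coprime; by CRT there is a unique solution modulo M = 5 · 13 · 9 = 585.
Solve pairwise, accumulating the modulus:
  Start with x ≡ 4 (mod 5).
  Combine with x ≡ 11 (mod 13): since gcd(5, 13) = 1, we get a unique residue mod 65.
    Write x = 4 + 5·t and substitute into x ≡ 11 (mod 13): 5·t ≡ 11 − 4 = 7 (mod 13).
    The inverse of 5 mod 13 is 8 (since 5·8 = 40 = 3·13 + 1), so t ≡ 8·7 = 56 ≡ 4 (mod 13).
    Then x = 4 + 5·4 = 24, valid modulo lcm(5, 13) = 65: x ≡ 24 (mod 65).
  Combine with x ≡ 8 (mod 9): since gcd(65, 9) = 1, we get a unique residue mod 585.
    Write x = 24 + 65·t and substitute into x ≡ 8 (mod 9): 65·t ≡ 8 − 24 = -16 (mod 9).
    Reduce coefficients mod 9: 2·t ≡ 2 (mod 9).
    The inverse of 2 mod 9 is 5 (since 2·5 = 10 = 1·9 + 1), so t ≡ 5·2 = 10 ≡ 1 (mod 9).
    Then x = 24 + 65·1 = 89, valid modulo lcm(65, 9) = 585: x ≡ 89 (mod 585).
Verify: 89 mod 5 = 4 ✓, 89 mod 13 = 11 ✓, 89 mod 9 = 8 ✓.

x ≡ 89 (mod 585).


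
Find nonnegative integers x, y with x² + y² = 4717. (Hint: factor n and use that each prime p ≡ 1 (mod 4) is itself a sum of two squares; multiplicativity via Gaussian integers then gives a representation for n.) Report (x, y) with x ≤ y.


Step 1: Factor n = 4717 = 53 · 89.
Step 2: Check the mod-4 condition on each prime factor: 53 ≡ 1 (mod 4), exponent 1; 89 ≡ 1 (mod 4), exponent 1.
All primes ≡ 3 (mod 4) appear to even exponent (or don't appear), so by the two-squares theorem n IS expressible as a sum of two squares.
Step 3: Build a representation. Here n = 53 · 89 is a product of primes ≡ 1 (mod 4). Each prime p ≡ 1 (mod 4) is itself a sum of two squares; find a² by testing p − a² for a perfect square:
  53: 53 − 1² = 52, 53 − 2² = 49 = 7² ⇒ 53 = 2² + 7².
  89: 89 − 1² = 88, 89 − 2² = 85, 89 − 3² = 80, 89 − 4² = 73, 89 − 5² = 64 = 8² ⇒ 89 = 5² + 8².
  Combine using the Brahmagupta–Fibonacci identity (a² + b²)(c² + d²) = (ac − bd)² + (ad + bc)² = (ac + bd)² + (ad − bc)²:
  53 · 89 = 4717: from (2² + 7²)(5² + 8²), take (2·5 − 7·8, 2·8 + 7·5) = (10 − 56, 16 + 35) = (-46, 51); dropping signs (only squares matter) gives (46, 51); check 46² + 51² = 2116 + 2601 = 4717 ✓.
Step 4: Order so x ≤ y and verify: 46² + 51² = 2116 + 2601 = 4717 = n. ✓

n = 4717 = 46² + 51² (one valid representation with x ≤ y).


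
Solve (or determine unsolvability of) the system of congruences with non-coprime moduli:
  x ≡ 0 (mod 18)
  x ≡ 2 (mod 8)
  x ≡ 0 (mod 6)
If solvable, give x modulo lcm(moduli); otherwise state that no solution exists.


Moduli 18, 8, 6 are not pairwise coprime, so CRT works modulo lcm(m_i) when all pairwise compatibility conditions hold.
Pairwise compatibility: gcd(m_i, m_j) must divide a_i - a_j for every pair.
Merge one congruence at a time:
  Start: x ≡ 0 (mod 18).
  Combine with x ≡ 2 (mod 8): gcd(18, 8) = 2; 2 - 0 = 2, which IS divisible by 2, so compatible.
    Write x = 0 + 18·t and substitute into x ≡ 2 (mod 8): 18·t ≡ 2 − 0 = 2 (mod 8).
    Divide the congruence (and modulus) by g = 2: 9·t ≡ 1 (mod 4).
    Reduce coefficients mod 4: 1·t ≡ 1 (mod 4).
    So t ≡ 1 (mod 4).
    Then x = 0 + 18·1 = 18, valid modulo lcm(18, 8) = 72: x ≡ 18 (mod 72).
  Combine with x ≡ 0 (mod 6): gcd(72, 6) = 6; 0 - 18 = -18, which IS divisible by 6, so compatible.
    Write x = 18 + 72·t and substitute into x ≡ 0 (mod 6): 72·t ≡ 0 − 18 = -18 (mod 6).
    Divide the congruence (and modulus) by g = 6: 12·t ≡ -3 (mod 1).
    Modulo 1 every t works; take t = 0.
    Then x = 18 + 72·0 = 18, valid modulo lcm(72, 6) = 72: x ≡ 18 (mod 72).
Verify: 18 mod 18 = 0, 18 mod 8 = 2, 18 mod 6 = 0.

x ≡ 18 (mod 72).


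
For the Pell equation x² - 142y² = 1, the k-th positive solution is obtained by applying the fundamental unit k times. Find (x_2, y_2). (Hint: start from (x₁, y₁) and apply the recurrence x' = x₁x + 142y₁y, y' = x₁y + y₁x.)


Step 1: Find the fundamental solution (x₁, y₁) of x² - 142y² = 1.
  Expand √142 as a continued fraction. a₀ = ⌊√142⌋ = 11; iterate m_{k+1} = d_k·a_k − m_k, d_{k+1} = (142 − m_{k+1}²)/d_k, a_{k+1} = ⌊(a₀ + m_{k+1})/d_{k+1}⌋ (starting m₀ = 0, d₀ = 1), with convergents p_k = a_k·p_{k-1} + p_{k-2}, q_k = a_k·q_{k-1} + q_{k-2} (p₋₁ = 1, q₋₁ = 0):
  k = 0: a₀ = 11; p₀/q₀ = 11/1; p₀² − 142·q₀² = 121 − 142 = -21.
  k = 1: m = 11, d = 21, a = ⌊(11 + 11)/21⌋ = 1; p/q = (1·11 + 1)/(1·1 + 0) = 12/1; p² − 142·q² = 144 − 142 = 2.
  k = 2: m = 10, d = 2, a = ⌊(11 + 10)/2⌋ = 10; p/q = (10·12 + 11)/(10·1 + 1) = 131/11; p² − 142·q² = 17161 − 17182 = -21.
  k = 3: m = 10, d = 21, a = ⌊(11 + 10)/21⌋ = 1; p/q = (1·131 + 12)/(1·11 + 1) = 143/12; p² − 142·q² = 20449 − 20448 = 1.
  The first convergent with p² − 142·q² = 1 gives the fundamental solution (x₁, y₁) = (143, 12).
Step 2: Apply the recurrence (x_{n+1}, y_{n+1}) = (x₁x_n + 142y₁y_n, x₁y_n + y₁x_n) repeatedly.
  From (x_1, y_1) = (143, 12): x_2 = 143·143 + 142·12·12 = 40897; y_2 = 143·12 + 12·143 = 3432.
Step 3: Verify x_2² - 142·y_2² = 1672564609 - 1672564608 = 1 (should be 1). ✓

(x_1, y_1) = (143, 12); (x_2, y_2) = (40897, 3432).


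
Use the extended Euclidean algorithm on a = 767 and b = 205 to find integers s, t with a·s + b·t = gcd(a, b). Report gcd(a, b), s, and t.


Euclidean algorithm on (767, 205) — divide until remainder is 0:
  767 = 3 · 205 + 152
  205 = 1 · 152 + 53
  152 = 2 · 53 + 46
  53 = 1 · 46 + 7
  46 = 6 · 7 + 4
  7 = 1 · 4 + 3
  4 = 1 · 3 + 1
  3 = 3 · 1 + 0
gcd(767, 205) = 1.
Track Bezout coefficients alongside the remainders: start with r₀ = 767 = a·1 + b·0 (s = 1, t = 0) and r₁ = 205 = a·0 + b·1 (s = 0, t = 1); each new remainder r_{k+1} = r_{k-1} − q_k·r_k inherits s_{k+1} = s_{k-1} − q_k·s_k, t_{k+1} = t_{k-1} − q_k·t_k, so r_k = a·s_k + b·t_k at every step:
  q = 3: r = 152, s = 1 − 3·0 = 1, t = 0 − 3·1 = -3  (check: 767·1 + 205·(-3) = 152)
  q = 1: r = 53, s = 0 − 1·1 = -1, t = 1 − 1·(-3) = 4  (check: 767·(-1) + 205·4 = 53)
  q = 2: r = 46, s = 1 − 2·(-1) = 3, t = -3 − 2·4 = -11  (check: 767·3 + 205·(-11) = 46)
  q = 1: r = 7, s = -1 − 1·3 = -4, t = 4 − 1·(-11) = 15  (check: 767·(-4) + 205·15 = 7)
  q = 6: r = 4, s = 3 − 6·(-4) = 27, t = -11 − 6·15 = -101  (check: 767·27 + 205·(-101) = 4)
  q = 1: r = 3, s = -4 − 1·27 = -31, t = 15 − 1·(-101) = 116  (check: 767·(-31) + 205·116 = 3)
  q = 1: r = 1, s = 27 − 1·(-31) = 58, t = -101 − 1·116 = -217  (check: 767·58 + 205·(-217) = 1)
The row with r = 1 (the gcd) gives the Bezout coefficients s = 58, t = -217.
Result: 767 · (58) + 205 · (-217) = 1.

gcd(767, 205) = 1; s = 58, t = -217 (check: 767·58 + 205·(-217) = 1).


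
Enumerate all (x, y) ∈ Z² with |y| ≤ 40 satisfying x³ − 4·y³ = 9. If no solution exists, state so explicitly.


The equation is x³ - 4y³ = 9. For fixed y, x³ = 4·y³ + 9, so a solution requires the RHS to be a perfect cube.
Strategy: iterate y from -40 to 40, compute RHS = 4·y³ + 9, and check whether it is a (positive or negative) perfect cube.
Check small values of y:
  y = 0: RHS = 9 is not a perfect cube.
  y = 1: RHS = 13 is not a perfect cube.
  y = -1: RHS = 5 is not a perfect cube.
  y = 2: RHS = 41 is not a perfect cube.
  y = -2: RHS = -23 is not a perfect cube.
  y = 3: RHS = 117 is not a perfect cube.
  y = -3: RHS = -99 is not a perfect cube.
Continuing the search up to |y| = 40 finds no solutions either.
No (x, y) in the scanned range satisfies the equation.

No integer solutions with |y| ≤ 40.


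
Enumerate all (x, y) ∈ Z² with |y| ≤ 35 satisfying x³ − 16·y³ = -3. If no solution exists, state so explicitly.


The equation is x³ - 16y³ = -3. For fixed y, x³ = 16·y³ − 3, so a solution requires the RHS to be a perfect cube.
Strategy: iterate y from -35 to 35, compute RHS = 16·y³ − 3, and check whether it is a (positive or negative) perfect cube.
Check small values of y:
  y = 0: RHS = -3 is not a perfect cube.
  y = 1: RHS = 13 is not a perfect cube.
  y = -1: RHS = -19 is not a perfect cube.
  y = 2: RHS = 125 = (5)³ ⇒ x = 5 works.
  y = -2: RHS = -131 is not a perfect cube.
  y = 3: RHS = 429 is not a perfect cube.
  y = -3: RHS = -435 is not a perfect cube.
Continuing the search up to |y| = 35 finds no further solutions beyond those listed.
Collected solutions: (5, 2).

Solutions (with |y| ≤ 35): (5, 2).


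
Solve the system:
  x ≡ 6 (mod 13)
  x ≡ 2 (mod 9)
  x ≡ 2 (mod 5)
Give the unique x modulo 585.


Moduli 13, 9, 5 are pairwise coprime; by CRT there is a unique solution modulo M = 13 · 9 · 5 = 585.
Solve pairwise, accumulating the modulus:
  Start with x ≡ 6 (mod 13).
  Combine with x ≡ 2 (mod 9): since gcd(13, 9) = 1, we get a unique residue mod 117.
    Write x = 6 + 13·t and substitute into x ≡ 2 (mod 9): 13·t ≡ 2 − 6 = -4 (mod 9).
    Reduce coefficients mod 9: 4·t ≡ 5 (mod 9).
    The inverse of 4 mod 9 is 7 (since 4·7 = 28 = 3·9 + 1), so t ≡ 7·5 = 35 ≡ 8 (mod 9).
    Then x = 6 + 13·8 = 110, valid modulo lcm(13, 9) = 117: x ≡ 110 (mod 117).
  Combine with x ≡ 2 (mod 5): since gcd(117, 5) = 1, we get a unique residue mod 585.
    Write x = 110 + 117·t and substitute into x ≡ 2 (mod 5): 117·t ≡ 2 − 110 = -108 (mod 5).
    Reduce coefficients mod 5: 2·t ≡ 2 (mod 5).
    The inverse of 2 mod 5 is 3 (since 2·3 = 6 = 1·5 + 1), so t ≡ 3·2 = 6 ≡ 1 (mod 5).
    Then x = 110 + 117·1 = 227, valid modulo lcm(117, 5) = 585: x ≡ 227 (mod 585).
Verify: 227 mod 13 = 6 ✓, 227 mod 9 = 2 ✓, 227 mod 5 = 2 ✓.

x ≡ 227 (mod 585).


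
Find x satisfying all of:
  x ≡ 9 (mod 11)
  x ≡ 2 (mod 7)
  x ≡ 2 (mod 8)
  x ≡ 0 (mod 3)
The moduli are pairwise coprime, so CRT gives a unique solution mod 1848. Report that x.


Product of moduli M = 11 · 7 · 8 · 3 = 1848.
Merge one congruence at a time:
  Start: x ≡ 9 (mod 11).
  Combine with x ≡ 2 (mod 7); new modulus lcm = 77.
    Write x = 9 + 11·t and substitute into x ≡ 2 (mod 7): 11·t ≡ 2 − 9 = -7 (mod 7).
    Reduce coefficients mod 7: 4·t ≡ 0 (mod 7).
    The inverse of 4 mod 7 is 2 (since 4·2 = 8 = 1·7 + 1), so t ≡ 2·0 = 0 ≡ 0 (mod 7).
    Then x = 9 + 11·0 = 9, valid modulo lcm(11, 7) = 77: x ≡ 9 (mod 77).
  Combine with x ≡ 2 (mod 8); new modulus lcm = 616.
    Write x = 9 + 77·t and substitute into x ≡ 2 (mod 8): 77·t ≡ 2 − 9 = -7 (mod 8).
    Reduce coefficients mod 8: 5·t ≡ 1 (mod 8).
    The inverse of 5 mod 8 is 5 (since 5·5 = 25 = 3·8 + 1), so t ≡ 5·1 = 5 ≡ 5 (mod 8).
    Then x = 9 + 77·5 = 394, valid modulo lcm(77, 8) = 616: x ≡ 394 (mod 616).
  Combine with x ≡ 0 (mod 3); new modulus lcm = 1848.
    Write x = 394 + 616·t and substitute into x ≡ 0 (mod 3): 616·t ≡ 0 − 394 = -394 (mod 3).
    Reduce coefficients mod 3: 1·t ≡ 2 (mod 3).
    So t ≡ 2 (mod 3).
    Then x = 394 + 616·2 = 1626, valid modulo lcm(616, 3) = 1848: x ≡ 1626 (mod 1848).
Verify against each original: 1626 mod 11 = 9, 1626 mod 7 = 2, 1626 mod 8 = 2, 1626 mod 3 = 0.

x ≡ 1626 (mod 1848).


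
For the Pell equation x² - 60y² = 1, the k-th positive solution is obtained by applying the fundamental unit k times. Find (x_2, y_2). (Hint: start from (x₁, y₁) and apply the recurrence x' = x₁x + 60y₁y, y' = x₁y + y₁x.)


Step 1: Find the fundamental solution (x₁, y₁) of x² - 60y² = 1.
  Expand √60 as a continued fraction. a₀ = ⌊√60⌋ = 7; iterate m_{k+1} = d_k·a_k − m_k, d_{k+1} = (60 − m_{k+1}²)/d_k, a_{k+1} = ⌊(a₀ + m_{k+1})/d_{k+1}⌋ (starting m₀ = 0, d₀ = 1), with convergents p_k = a_k·p_{k-1} + p_{k-2}, q_k = a_k·q_{k-1} + q_{k-2} (p₋₁ = 1, q₋₁ = 0):
  k = 0: a₀ = 7; p₀/q₀ = 7/1; p₀² − 60·q₀² = 49 − 60 = -11.
  k = 1: m = 7, d = 11, a = ⌊(7 + 7)/11⌋ = 1; p/q = (1·7 + 1)/(1·1 + 0) = 8/1; p² − 60·q² = 64 − 60 = 4.
  k = 2: m = 4, d = 4, a = ⌊(7 + 4)/4⌋ = 2; p/q = (2·8 + 7)/(2·1 + 1) = 23/3; p² − 60·q² = 529 − 540 = -11.
  k = 3: m = 4, d = 11, a = ⌊(7 + 4)/11⌋ = 1; p/q = (1·23 + 8)/(1·3 + 1) = 31/4; p² − 60·q² = 961 − 960 = 1.
  The first convergent with p² − 60·q² = 1 gives the fundamental solution (x₁, y₁) = (31, 4).
Step 2: Apply the recurrence (x_{n+1}, y_{n+1}) = (x₁x_n + 60y₁y_n, x₁y_n + y₁x_n) repeatedly.
  From (x_1, y_1) = (31, 4): x_2 = 31·31 + 60·4·4 = 1921; y_2 = 31·4 + 4·31 = 248.
Step 3: Verify x_2² - 60·y_2² = 3690241 - 3690240 = 1 (should be 1). ✓

(x_1, y_1) = (31, 4); (x_2, y_2) = (1921, 248).


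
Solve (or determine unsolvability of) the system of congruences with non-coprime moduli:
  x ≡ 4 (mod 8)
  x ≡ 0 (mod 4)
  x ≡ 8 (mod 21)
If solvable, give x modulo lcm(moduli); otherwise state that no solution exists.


Moduli 8, 4, 21 are not pairwise coprime, so CRT works modulo lcm(m_i) when all pairwise compatibility conditions hold.
Pairwise compatibility: gcd(m_i, m_j) must divide a_i - a_j for every pair.
Merge one congruence at a time:
  Start: x ≡ 4 (mod 8).
  Combine with x ≡ 0 (mod 4): gcd(8, 4) = 4; 0 - 4 = -4, which IS divisible by 4, so compatible.
    Write x = 4 + 8·t and substitute into x ≡ 0 (mod 4): 8·t ≡ 0 − 4 = -4 (mod 4).
    Divide the congruence (and modulus) by g = 4: 2·t ≡ -1 (mod 1).
    Modulo 1 every t works; take t = 0.
    Then x = 4 + 8·0 = 4, valid modulo lcm(8, 4) = 8: x ≡ 4 (mod 8).
  Combine with x ≡ 8 (mod 21): gcd(8, 21) = 1; 8 - 4 = 4, which IS divisible by 1, so compatible.
    Write x = 4 + 8·t and substitute into x ≡ 8 (mod 21): 8·t ≡ 8 − 4 = 4 (mod 21).
    The inverse of 8 mod 21 is 8 (since 8·8 = 64 = 3·21 + 1), so t ≡ 8·4 = 32 ≡ 11 (mod 21).
    Then x = 4 + 8·11 = 92, valid modulo lcm(8, 21) = 168: x ≡ 92 (mod 168).
Verify: 92 mod 8 = 4, 92 mod 4 = 0, 92 mod 21 = 8.

x ≡ 92 (mod 168).


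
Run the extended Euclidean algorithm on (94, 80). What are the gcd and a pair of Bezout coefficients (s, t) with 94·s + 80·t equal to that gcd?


Euclidean algorithm on (94, 80) — divide until remainder is 0:
  94 = 1 · 80 + 14
  80 = 5 · 14 + 10
  14 = 1 · 10 + 4
  10 = 2 · 4 + 2
  4 = 2 · 2 + 0
gcd(94, 80) = 2.
Track Bezout coefficients alongside the remainders: start with r₀ = 94 = a·1 + b·0 (s = 1, t = 0) and r₁ = 80 = a·0 + b·1 (s = 0, t = 1); each new remainder r_{k+1} = r_{k-1} − q_k·r_k inherits s_{k+1} = s_{k-1} − q_k·s_k, t_{k+1} = t_{k-1} − q_k·t_k, so r_k = a·s_k + b·t_k at every step:
  q = 1: r = 14, s = 1 − 1·0 = 1, t = 0 − 1·1 = -1  (check: 94·1 + 80·(-1) = 14)
  q = 5: r = 10, s = 0 − 5·1 = -5, t = 1 − 5·(-1) = 6  (check: 94·(-5) + 80·6 = 10)
  q = 1: r = 4, s = 1 − 1·(-5) = 6, t = -1 − 1·6 = -7  (check: 94·6 + 80·(-7) = 4)
  q = 2: r = 2, s = -5 − 2·6 = -17, t = 6 − 2·(-7) = 20  (check: 94·(-17) + 80·20 = 2)
The row with r = 2 (the gcd) gives the Bezout coefficients s = -17, t = 20.
Result: 94 · (-17) + 80 · (20) = 2.

gcd(94, 80) = 2; s = -17, t = 20 (check: 94·(-17) + 80·20 = 2).


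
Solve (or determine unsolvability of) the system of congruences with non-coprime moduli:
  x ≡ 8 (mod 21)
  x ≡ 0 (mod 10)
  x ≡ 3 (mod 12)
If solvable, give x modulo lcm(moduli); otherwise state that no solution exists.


Moduli 21, 10, 12 are not pairwise coprime, so CRT works modulo lcm(m_i) when all pairwise compatibility conditions hold.
Pairwise compatibility: gcd(m_i, m_j) must divide a_i - a_j for every pair.
Merge one congruence at a time:
  Start: x ≡ 8 (mod 21).
  Combine with x ≡ 0 (mod 10): gcd(21, 10) = 1; 0 - 8 = -8, which IS divisible by 1, so compatible.
    Write x = 8 + 21·t and substitute into x ≡ 0 (mod 10): 21·t ≡ 0 − 8 = -8 (mod 10).
    Reduce coefficients mod 10: 1·t ≡ 2 (mod 10).
    So t ≡ 2 (mod 10).
    Then x = 8 + 21·2 = 50, valid modulo lcm(21, 10) = 210: x ≡ 50 (mod 210).
  Combine with x ≡ 3 (mod 12): gcd(210, 12) = 6, and 3 - 50 = -47 is NOT divisible by 6.
    ⇒ system is inconsistent (no integer solution).

No solution (the system is inconsistent).


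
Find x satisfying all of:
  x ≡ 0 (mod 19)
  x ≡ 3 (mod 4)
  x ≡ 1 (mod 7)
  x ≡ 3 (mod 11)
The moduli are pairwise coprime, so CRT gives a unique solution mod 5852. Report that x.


Product of moduli M = 19 · 4 · 7 · 11 = 5852.
Merge one congruence at a time:
  Start: x ≡ 0 (mod 19).
  Combine with x ≡ 3 (mod 4); new modulus lcm = 76.
    Write x = 0 + 19·t and substitute into x ≡ 3 (mod 4): 19·t ≡ 3 − 0 = 3 (mod 4).
    Reduce coefficients mod 4: 3·t ≡ 3 (mod 4).
    The inverse of 3 mod 4 is 3 (since 3·3 = 9 = 2·4 + 1), so t ≡ 3·3 = 9 ≡ 1 (mod 4).
    Then x = 0 + 19·1 = 19, valid modulo lcm(19, 4) = 76: x ≡ 19 (mod 76).
  Combine with x ≡ 1 (mod 7); new modulus lcm = 532.
    Write x = 19 + 76·t and substitute into x ≡ 1 (mod 7): 76·t ≡ 1 − 19 = -18 (mod 7).
    Reduce coefficients mod 7: 6·t ≡ 3 (mod 7).
    The inverse of 6 mod 7 is 6 (since 6·6 = 36 = 5·7 + 1), so t ≡ 6·3 = 18 ≡ 4 (mod 7).
    Then x = 19 + 76·4 = 323, valid modulo lcm(76, 7) = 532: x ≡ 323 (mod 532).
  Combine with x ≡ 3 (mod 11); new modulus lcm = 5852.
    Write x = 323 + 532·t and substitute into x ≡ 3 (mod 11): 532·t ≡ 3 − 323 = -320 (mod 11).
    Reduce coefficients mod 11: 4·t ≡ 10 (mod 11).
    The inverse of 4 mod 11 is 3 (since 4·3 = 12 = 1·11 + 1), so t ≡ 3·10 = 30 ≡ 8 (mod 11).
    Then x = 323 + 532·8 = 4579, valid modulo lcm(532, 11) = 5852: x ≡ 4579 (mod 5852).
Verify against each original: 4579 mod 19 = 0, 4579 mod 4 = 3, 4579 mod 7 = 1, 4579 mod 11 = 3.

x ≡ 4579 (mod 5852).


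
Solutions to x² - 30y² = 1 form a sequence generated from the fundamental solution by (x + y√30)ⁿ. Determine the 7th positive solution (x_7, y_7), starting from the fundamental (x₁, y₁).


Step 1: Find the fundamental solution (x₁, y₁) of x² - 30y² = 1.
  Expand √30 as a continued fraction. a₀ = ⌊√30⌋ = 5; iterate m_{k+1} = d_k·a_k − m_k, d_{k+1} = (30 − m_{k+1}²)/d_k, a_{k+1} = ⌊(a₀ + m_{k+1})/d_{k+1}⌋ (starting m₀ = 0, d₀ = 1), with convergents p_k = a_k·p_{k-1} + p_{k-2}, q_k = a_k·q_{k-1} + q_{k-2} (p₋₁ = 1, q₋₁ = 0):
  k = 0: a₀ = 5; p₀/q₀ = 5/1; p₀² − 30·q₀² = 25 − 30 = -5.
  k = 1: m = 5, d = 5, a = ⌊(5 + 5)/5⌋ = 2; p/q = (2·5 + 1)/(2·1 + 0) = 11/2; p² − 30·q² = 121 − 120 = 1.
  The first convergent with p² − 30·q² = 1 gives the fundamental solution (x₁, y₁) = (11, 2).
Step 2: Apply the recurrence (x_{n+1}, y_{n+1}) = (x₁x_n + 30y₁y_n, x₁y_n + y₁x_n) repeatedly.
  From (x_1, y_1) = (11, 2): x_2 = 11·11 + 30·2·2 = 241; y_2 = 11·2 + 2·11 = 44.
  From (x_2, y_2) = (241, 44): x_3 = 11·241 + 30·2·44 = 5291; y_3 = 11·44 + 2·241 = 966.
  From (x_3, y_3) = (5291, 966): x_4 = 11·5291 + 30·2·966 = 116161; y_4 = 11·966 + 2·5291 = 21208.
  From (x_4, y_4) = (116161, 21208): x_5 = 11·116161 + 30·2·21208 = 2550251; y_5 = 11·21208 + 2·116161 = 465610.
  From (x_5, y_5) = (2550251, 465610): x_6 = 11·2550251 + 30·2·465610 = 55989361; y_6 = 11·465610 + 2·2550251 = 10222212.
  From (x_6, y_6) = (55989361, 10222212): x_7 = 11·55989361 + 30·2·10222212 = 1229215691; y_7 = 11·10222212 + 2·55989361 = 224423054.
Step 3: Verify x_7² - 30·y_7² = 1510971215000607481 - 1510971215000607480 = 1 (should be 1). ✓

(x_1, y_1) = (11, 2); (x_7, y_7) = (1229215691, 224423054).


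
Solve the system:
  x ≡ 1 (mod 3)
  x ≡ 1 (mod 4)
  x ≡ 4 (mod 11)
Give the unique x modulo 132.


Moduli 3, 4, 11 are pairwise coprime; by CRT there is a unique solution modulo M = 3 · 4 · 11 = 132.
Solve pairwise, accumulating the modulus:
  Start with x ≡ 1 (mod 3).
  Combine with x ≡ 1 (mod 4): since gcd(3, 4) = 1, we get a unique residue mod 12.
    Write x = 1 + 3·t and substitute into x ≡ 1 (mod 4): 3·t ≡ 1 − 1 = 0 (mod 4).
    The inverse of 3 mod 4 is 3 (since 3·3 = 9 = 2·4 + 1), so t ≡ 3·0 = 0 ≡ 0 (mod 4).
    Then x = 1 + 3·0 = 1, valid modulo lcm(3, 4) = 12: x ≡ 1 (mod 12).
  Combine with x ≡ 4 (mod 11): since gcd(12, 11) = 1, we get a unique residue mod 132.
    Write x = 1 + 12·t and substitute into x ≡ 4 (mod 11): 12·t ≡ 4 − 1 = 3 (mod 11).
    Reduce coefficients mod 11: 1·t ≡ 3 (mod 11).
    So t ≡ 3 (mod 11).
    Then x = 1 + 12·3 = 37, valid modulo lcm(12, 11) = 132: x ≡ 37 (mod 132).
Verify: 37 mod 3 = 1 ✓, 37 mod 4 = 1 ✓, 37 mod 11 = 4 ✓.

x ≡ 37 (mod 132).


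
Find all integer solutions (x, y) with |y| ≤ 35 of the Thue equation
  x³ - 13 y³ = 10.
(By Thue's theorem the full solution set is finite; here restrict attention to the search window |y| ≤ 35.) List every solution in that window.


The equation is x³ - 13y³ = 10. For fixed y, x³ = 13·y³ + 10, so a solution requires the RHS to be a perfect cube.
Strategy: iterate y from -35 to 35, compute RHS = 13·y³ + 10, and check whether it is a (positive or negative) perfect cube.
Check small values of y:
  y = 0: RHS = 10 is not a perfect cube.
  y = 1: RHS = 23 is not a perfect cube.
  y = -1: RHS = -3 is not a perfect cube.
  y = 2: RHS = 114 is not a perfect cube.
  y = -2: RHS = -94 is not a perfect cube.
  y = 3: RHS = 361 is not a perfect cube.
  y = -3: RHS = -341 is not a perfect cube.
Continuing the search up to |y| = 35 finds no solutions either.
No (x, y) in the scanned range satisfies the equation.

No integer solutions with |y| ≤ 35.


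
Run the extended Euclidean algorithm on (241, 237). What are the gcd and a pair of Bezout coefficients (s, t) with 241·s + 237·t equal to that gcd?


Euclidean algorithm on (241, 237) — divide until remainder is 0:
  241 = 1 · 237 + 4
  237 = 59 · 4 + 1
  4 = 4 · 1 + 0
gcd(241, 237) = 1.
Track Bezout coefficients alongside the remainders: start with r₀ = 241 = a·1 + b·0 (s = 1, t = 0) and r₁ = 237 = a·0 + b·1 (s = 0, t = 1); each new remainder r_{k+1} = r_{k-1} − q_k·r_k inherits s_{k+1} = s_{k-1} − q_k·s_k, t_{k+1} = t_{k-1} − q_k·t_k, so r_k = a·s_k + b·t_k at every step:
  q = 1: r = 4, s = 1 − 1·0 = 1, t = 0 − 1·1 = -1  (check: 241·1 + 237·(-1) = 4)
  q = 59: r = 1, s = 0 − 59·1 = -59, t = 1 − 59·(-1) = 60  (check: 241·(-59) + 237·60 = 1)
The row with r = 1 (the gcd) gives the Bezout coefficients s = -59, t = 60.
Result: 241 · (-59) + 237 · (60) = 1.

gcd(241, 237) = 1; s = -59, t = 60 (check: 241·(-59) + 237·60 = 1).


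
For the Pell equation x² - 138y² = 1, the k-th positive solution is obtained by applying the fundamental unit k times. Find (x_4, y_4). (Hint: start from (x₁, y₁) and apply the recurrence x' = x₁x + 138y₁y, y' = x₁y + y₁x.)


Step 1: Find the fundamental solution (x₁, y₁) of x² - 138y² = 1.
  Expand √138 as a continued fraction. a₀ = ⌊√138⌋ = 11; iterate m_{k+1} = d_k·a_k − m_k, d_{k+1} = (138 − m_{k+1}²)/d_k, a_{k+1} = ⌊(a₀ + m_{k+1})/d_{k+1}⌋ (starting m₀ = 0, d₀ = 1), with convergents p_k = a_k·p_{k-1} + p_{k-2}, q_k = a_k·q_{k-1} + q_{k-2} (p₋₁ = 1, q₋₁ = 0):
  k = 0: a₀ = 11; p₀/q₀ = 11/1; p₀² − 138·q₀² = 121 − 138 = -17.
  k = 1: m = 11, d = 17, a = ⌊(11 + 11)/17⌋ = 1; p/q = (1·11 + 1)/(1·1 + 0) = 12/1; p² − 138·q² = 144 − 138 = 6.
  k = 2: m = 6, d = 6, a = ⌊(11 + 6)/6⌋ = 2; p/q = (2·12 + 11)/(2·1 + 1) = 35/3; p² − 138·q² = 1225 − 1242 = -17.
  k = 3: m = 6, d = 17, a = ⌊(11 + 6)/17⌋ = 1; p/q = (1·35 + 12)/(1·3 + 1) = 47/4; p² − 138·q² = 2209 − 2208 = 1.
  The first convergent with p² − 138·q² = 1 gives the fundamental solution (x₁, y₁) = (47, 4).
Step 2: Apply the recurrence (x_{n+1}, y_{n+1}) = (x₁x_n + 138y₁y_n, x₁y_n + y₁x_n) repeatedly.
  From (x_1, y_1) = (47, 4): x_2 = 47·47 + 138·4·4 = 4417; y_2 = 47·4 + 4·47 = 376.
  From (x_2, y_2) = (4417, 376): x_3 = 47·4417 + 138·4·376 = 415151; y_3 = 47·376 + 4·4417 = 35340.
  From (x_3, y_3) = (415151, 35340): x_4 = 47·415151 + 138·4·35340 = 39019777; y_4 = 47·35340 + 4·415151 = 3321584.
Step 3: Verify x_4² - 138·y_4² = 1522542997129729 - 1522542997129728 = 1 (should be 1). ✓

(x_1, y_1) = (47, 4); (x_4, y_4) = (39019777, 3321584).


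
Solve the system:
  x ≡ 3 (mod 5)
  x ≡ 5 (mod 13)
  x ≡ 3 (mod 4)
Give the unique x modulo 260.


Moduli 5, 13, 4 are pairwise coprime; by CRT there is a unique solution modulo M = 5 · 13 · 4 = 260.
Solve pairwise, accumulating the modulus:
  Start with x ≡ 3 (mod 5).
  Combine with x ≡ 5 (mod 13): since gcd(5, 13) = 1, we get a unique residue mod 65.
    Write x = 3 + 5·t and substitute into x ≡ 5 (mod 13): 5·t ≡ 5 − 3 = 2 (mod 13).
    The inverse of 5 mod 13 is 8 (since 5·8 = 40 = 3·13 + 1), so t ≡ 8·2 = 16 ≡ 3 (mod 13).
    Then x = 3 + 5·3 = 18, valid modulo lcm(5, 13) = 65: x ≡ 18 (mod 65).
  Combine with x ≡ 3 (mod 4): since gcd(65, 4) = 1, we get a unique residue mod 260.
    Write x = 18 + 65·t and substitute into x ≡ 3 (mod 4): 65·t ≡ 3 − 18 = -15 (mod 4).
    Reduce coefficients mod 4: 1·t ≡ 1 (mod 4).
    So t ≡ 1 (mod 4).
    Then x = 18 + 65·1 = 83, valid modulo lcm(65, 4) = 260: x ≡ 83 (mod 260).
Verify: 83 mod 5 = 3 ✓, 83 mod 13 = 5 ✓, 83 mod 4 = 3 ✓.

x ≡ 83 (mod 260).


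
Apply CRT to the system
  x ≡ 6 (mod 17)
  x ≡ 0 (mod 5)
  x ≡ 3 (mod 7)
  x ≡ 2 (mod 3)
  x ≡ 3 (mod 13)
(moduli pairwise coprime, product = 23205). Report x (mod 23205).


Product of moduli M = 17 · 5 · 7 · 3 · 13 = 23205.
Merge one congruence at a time:
  Start: x ≡ 6 (mod 17).
  Combine with x ≡ 0 (mod 5); new modulus lcm = 85.
    Write x = 6 + 17·t and substitute into x ≡ 0 (mod 5): 17·t ≡ 0 − 6 = -6 (mod 5).
    Reduce coefficients mod 5: 2·t ≡ 4 (mod 5).
    The inverse of 2 mod 5 is 3 (since 2·3 = 6 = 1·5 + 1), so t ≡ 3·4 = 12 ≡ 2 (mod 5).
    Then x = 6 + 17·2 = 40, valid modulo lcm(17, 5) = 85: x ≡ 40 (mod 85).
  Combine with x ≡ 3 (mod 7); new modulus lcm = 595.
    Write x = 40 + 85·t and substitute into x ≡ 3 (mod 7): 85·t ≡ 3 − 40 = -37 (mod 7).
    Reduce coefficients mod 7: 1·t ≡ 5 (mod 7).
    So t ≡ 5 (mod 7).
    Then x = 40 + 85·5 = 465, valid modulo lcm(85, 7) = 595: x ≡ 465 (mod 595).
  Combine with x ≡ 2 (mod 3); new modulus lcm = 1785.
    Write x = 465 + 595·t and substitute into x ≡ 2 (mod 3): 595·t ≡ 2 − 465 = -463 (mod 3).
    Reduce coefficients mod 3: 1·t ≡ 2 (mod 3).
    So t ≡ 2 (mod 3).
    Then x = 465 + 595·2 = 1655, valid modulo lcm(595, 3) = 1785: x ≡ 1655 (mod 1785).
  Combine with x ≡ 3 (mod 13); new modulus lcm = 23205.
    Write x = 1655 + 1785·t and substitute into x ≡ 3 (mod 13): 1785·t ≡ 3 − 1655 = -1652 (mod 13).
    Reduce coefficients mod 13: 4·t ≡ 12 (mod 13).
    The inverse of 4 mod 13 is 10 (since 4·10 = 40 = 3·13 + 1), so t ≡ 10·12 = 120 ≡ 3 (mod 13).
    Then x = 1655 + 1785·3 = 7010, valid modulo lcm(1785, 13) = 23205: x ≡ 7010 (mod 23205).
Verify against each original: 7010 mod 17 = 6, 7010 mod 5 = 0, 7010 mod 7 = 3, 7010 mod 3 = 2, 7010 mod 13 = 3.

x ≡ 7010 (mod 23205).
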